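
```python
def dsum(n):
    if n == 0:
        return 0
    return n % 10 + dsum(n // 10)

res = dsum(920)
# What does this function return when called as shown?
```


dsum(920)
= 0 + dsum(92)
= 0 + 2 + dsum(9)
= 0 + 2 + 9 + dsum(0)
= 0 + 2 + 9 + 0
= 11


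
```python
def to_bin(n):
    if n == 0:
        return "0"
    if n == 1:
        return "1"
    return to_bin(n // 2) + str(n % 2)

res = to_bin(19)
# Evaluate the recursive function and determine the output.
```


to_bin(19)
= to_bin(9) + "1"
= to_bin(4) + "1" + "1"
= to_bin(2) + "0" + "1" + "1"
= to_bin(1) + "0" + "0" + "1" + "1"
= "1" + "0" + "0" + "1" + "1"
= "10011"


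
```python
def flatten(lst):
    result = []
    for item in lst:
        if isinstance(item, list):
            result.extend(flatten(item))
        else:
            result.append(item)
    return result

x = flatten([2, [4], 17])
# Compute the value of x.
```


flatten([2, [4], 17])
Processing each element:
  2 is not a list -> append 2
  [4] is a list -> flatten recursively -> [4]
  17 is not a list -> append 17
= [2, 4, 17]


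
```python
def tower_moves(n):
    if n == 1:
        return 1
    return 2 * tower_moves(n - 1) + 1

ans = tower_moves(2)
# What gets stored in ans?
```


tower_moves(2)
= 2 * tower_moves(1) + 1
Now compute bottom-up:
tower_moves(1) = 1
tower_moves(2) = 2 * 1 + 1 = 3
= 3


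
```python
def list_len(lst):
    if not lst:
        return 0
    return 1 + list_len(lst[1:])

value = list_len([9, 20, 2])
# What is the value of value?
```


list_len([9, 20, 2])
= 1 + list_len([20, 2])
= 1 + 1 + list_len([2])
= 1 + 1 + 1 + list_len([])
= 1 + 1 + 1 + 0
= 3


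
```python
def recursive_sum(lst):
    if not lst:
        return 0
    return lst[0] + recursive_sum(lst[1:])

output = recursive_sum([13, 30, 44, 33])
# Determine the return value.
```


recursive_sum([13, 30, 44, 33])
= 13 + recursive_sum([30, 44, 33])
= 13 + 30 + recursive_sum([44, 33])
= 13 + 30 + 44 + recursive_sum([33])
= 13 + 30 + 44 + 33 + recursive_sum([])
= 13 + 30 + 44 + 33 + 0
= 120


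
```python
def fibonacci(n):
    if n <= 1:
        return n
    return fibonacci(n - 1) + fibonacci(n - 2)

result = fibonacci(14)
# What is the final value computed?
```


fibonacci(14)
= fibonacci(13) + fibonacci(12)
= (fibonacci(12) + fibonacci(11)) + fibonacci(12)
Computing bottom-up: fibonacci(0)=0, fibonacci(1)=1, fibonacci(2)=1, fibonacci(3)=2, fibonacci(4)=3, fibonacci(5)=5, fibonacci(6)=8, fibonacci(7)=13, fibonacci(8)=21, fibonacci(9)=34, fibonacci(10)=55, fibonacci(11)=89, fibonacci(12)=144, fibonacci(13)=233, fibonacci(14)=377
= 377


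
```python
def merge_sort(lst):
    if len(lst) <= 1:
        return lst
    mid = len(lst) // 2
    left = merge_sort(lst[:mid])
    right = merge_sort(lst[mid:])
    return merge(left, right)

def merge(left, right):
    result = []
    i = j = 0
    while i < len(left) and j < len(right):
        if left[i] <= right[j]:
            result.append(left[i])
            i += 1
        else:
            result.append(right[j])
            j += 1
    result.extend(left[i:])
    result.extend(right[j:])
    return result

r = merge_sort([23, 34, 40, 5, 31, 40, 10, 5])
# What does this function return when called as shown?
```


merge_sort([23, 34, 40, 5, 31, 40, 10, 5])
Split into [23, 34, 40, 5] and [31, 40, 10, 5]
Left sorted: [5, 23, 34, 40]
Right sorted: [5, 10, 31, 40]
Merge [5, 23, 34, 40] and [5, 10, 31, 40]
= [5, 5, 10, 23, 31, 34, 40, 40]


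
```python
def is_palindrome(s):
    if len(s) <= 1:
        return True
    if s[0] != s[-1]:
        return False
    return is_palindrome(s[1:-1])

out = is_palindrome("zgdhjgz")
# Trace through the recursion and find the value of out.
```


is_palindrome("zgdhjgz")
"zgdhjgz": s[0]='z' == s[-1]='z' -> is_palindrome("gdhjg")
"gdhjg": s[0]='g' == s[-1]='g' -> is_palindrome("dhj")
"dhj": s[0]='d' != s[-1]='j' -> False
= False


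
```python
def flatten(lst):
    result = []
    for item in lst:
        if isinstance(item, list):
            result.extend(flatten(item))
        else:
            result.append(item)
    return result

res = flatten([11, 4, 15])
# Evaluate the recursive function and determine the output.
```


flatten([11, 4, 15])
Processing each element:
  11 is not a list -> append 11
  4 is not a list -> append 4
  15 is not a list -> append 15
= [11, 4, 15]


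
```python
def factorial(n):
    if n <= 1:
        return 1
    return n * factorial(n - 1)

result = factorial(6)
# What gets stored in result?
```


factorial(6)
= 6 * factorial(5)
= 6 * 5 * factorial(4)
= 6 * 5 * 4 * factorial(3)
= 6 * 5 * 4 * 3 * factorial(2)
= 6 * 5 * 4 * 3 * 2 * factorial(1)
= 6 * 5 * 4 * 3 * 2 * 1
= 720


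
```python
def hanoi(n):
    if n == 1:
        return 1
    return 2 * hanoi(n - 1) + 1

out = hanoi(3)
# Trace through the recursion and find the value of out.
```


hanoi(3)
= 2 * hanoi(2) + 1
= 2 * (2 * hanoi(1) + 1) + 1
Now compute bottom-up:
hanoi(1) = 1
hanoi(2) = 2 * 1 + 1 = 3
hanoi(3) = 2 * 3 + 1 = 7
= 7


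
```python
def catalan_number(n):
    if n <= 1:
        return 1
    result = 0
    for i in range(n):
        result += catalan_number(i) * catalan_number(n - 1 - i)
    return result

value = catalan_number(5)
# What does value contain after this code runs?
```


catalan_number(5)
= sum of catalan_number(i) * catalan_number(5-1-i) for i in 0..4
First compute sub-values bottom-up:
  catalan_number(0) = 1, catalan_number(1) = 1
  catalan_number(2) = 1*1 + 1*1 = 2
  catalan_number(3) = 1*2 + 1*1 + 2*1 = 5
  catalan_number(4) = 1*5 + 1*2 + 2*1 + 5*1 = 14
Now catalan_number(5):
  catalan_number(0)*catalan_number(4) = 1*14 = 14
  catalan_number(1)*catalan_number(3) = 1*5 = 5
  catalan_number(2)*catalan_number(2) = 2*2 = 4
  catalan_number(3)*catalan_number(1) = 5*1 = 5
  catalan_number(4)*catalan_number(0) = 14*1 = 14
= 14 + 5 + 4 + 5 + 14
= 42


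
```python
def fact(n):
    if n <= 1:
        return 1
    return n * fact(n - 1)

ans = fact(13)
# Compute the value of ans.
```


fact(13)
= 13 * fact(12)
= 13 * 12 * fact(11)
= 13 * 12 * 11 * fact(10)
= 13 * 12 * 11 * 10 * fact(9)
= 13 * 12 * 11 * 10 * 9 * fact(8)
= 13 * 12 * 11 * 10 * 9 * 8 * fact(7)
= 13 * 12 * 11 * 10 * 9 * 8 * 7 * fact(6)
= 13 * 12 * 11 * 10 * 9 * 8 * 7 * 6 * fact(5)
= 13 * 12 * 11 * 10 * 9 * 8 * 7 * 6 * 5 * fact(4)
= 13 * 12 * 11 * 10 * 9 * 8 * 7 * 6 * 5 * 4 * fact(3)
= 13 * 12 * 11 * 10 * 9 * 8 * 7 * 6 * 5 * 4 * 3 * fact(2)
= 13 * 12 * 11 * 10 * 9 * 8 * 7 * 6 * 5 * 4 * 3 * 2 * fact(1)
= 13 * 12 * 11 * 10 * 9 * 8 * 7 * 6 * 5 * 4 * 3 * 2 * 1
= 6227020800


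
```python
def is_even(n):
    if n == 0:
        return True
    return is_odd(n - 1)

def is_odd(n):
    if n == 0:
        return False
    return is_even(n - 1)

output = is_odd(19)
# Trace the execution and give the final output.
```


is_odd(19)
= is_even(18)
= is_odd(17)
= is_even(16)
= is_odd(15)
= is_even(14)
= is_odd(13)
= is_even(12)
= is_odd(11)
= is_even(10)
= is_odd(9)
= is_even(8)
= is_odd(7)
= is_even(6)
= is_odd(5)
= is_even(4)
= is_odd(3)
= is_even(2)
= is_odd(1)
= is_even(0)
n == 0: return True
= True


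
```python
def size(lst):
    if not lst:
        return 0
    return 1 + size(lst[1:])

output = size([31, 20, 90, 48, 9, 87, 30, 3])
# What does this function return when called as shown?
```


size([31, 20, 90, 48, 9, 87, 30, 3])
= 1 + size([20, 90, 48, 9, 87, 30, 3])
= 1 + 1 + size([90, 48, 9, 87, 30, 3])
= 1 + 1 + 1 + size([48, 9, 87, 30, 3])
= 1 + 1 + 1 + 1 + size([9, 87, 30, 3])
= 1 + 1 + 1 + 1 + 1 + size([87, 30, 3])
= 1 + 1 + 1 + 1 + 1 + 1 + size([30, 3])
= 1 + 1 + 1 + 1 + 1 + 1 + 1 + size([3])
= 1 + 1 + 1 + 1 + 1 + 1 + 1 + 1 + size([])
= 1 + 1 + 1 + 1 + 1 + 1 + 1 + 1 + 0
= 8


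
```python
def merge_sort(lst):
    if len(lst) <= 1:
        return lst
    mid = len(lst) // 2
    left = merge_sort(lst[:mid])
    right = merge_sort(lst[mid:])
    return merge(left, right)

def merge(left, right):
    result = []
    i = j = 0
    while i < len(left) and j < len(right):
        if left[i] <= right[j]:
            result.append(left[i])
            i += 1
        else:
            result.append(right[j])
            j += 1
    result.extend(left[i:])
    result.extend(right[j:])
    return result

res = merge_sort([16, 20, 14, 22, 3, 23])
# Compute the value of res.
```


merge_sort([16, 20, 14, 22, 3, 23])
Split into [16, 20, 14] and [22, 3, 23]
Left sorted: [14, 16, 20]
Right sorted: [3, 22, 23]
Merge [14, 16, 20] and [3, 22, 23]
= [3, 14, 16, 20, 22, 23]


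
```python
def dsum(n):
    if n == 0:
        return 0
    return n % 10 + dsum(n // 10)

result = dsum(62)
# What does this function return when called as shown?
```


dsum(62)
= 2 + dsum(6)
= 2 + 6 + dsum(0)
= 2 + 6 + 0
= 8


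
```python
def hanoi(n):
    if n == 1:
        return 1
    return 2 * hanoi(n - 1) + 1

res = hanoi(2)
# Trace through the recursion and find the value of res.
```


hanoi(2)
= 2 * hanoi(1) + 1
Now compute bottom-up:
hanoi(1) = 1
hanoi(2) = 2 * 1 + 1 = 3
= 3


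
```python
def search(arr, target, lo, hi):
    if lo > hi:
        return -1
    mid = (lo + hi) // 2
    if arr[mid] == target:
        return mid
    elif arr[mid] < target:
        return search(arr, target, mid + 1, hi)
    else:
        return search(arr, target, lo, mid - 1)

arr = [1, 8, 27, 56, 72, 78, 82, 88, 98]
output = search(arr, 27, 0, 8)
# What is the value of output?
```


search(arr, 27, 0, 8)
lo=0, hi=8, mid=4, arr[mid]=72
72 > 27, search left half
lo=0, hi=3, mid=1, arr[mid]=8
8 < 27, search right half
lo=2, hi=3, mid=2, arr[mid]=27
arr[2] == 27, found at index 2
= 2


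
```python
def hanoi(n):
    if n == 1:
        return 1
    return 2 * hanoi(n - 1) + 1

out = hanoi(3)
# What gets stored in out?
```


hanoi(3)
= 2 * hanoi(2) + 1
= 2 * (2 * hanoi(1) + 1) + 1
Now compute bottom-up:
hanoi(1) = 1
hanoi(2) = 2 * 1 + 1 = 3
hanoi(3) = 2 * 3 + 1 = 7
= 7


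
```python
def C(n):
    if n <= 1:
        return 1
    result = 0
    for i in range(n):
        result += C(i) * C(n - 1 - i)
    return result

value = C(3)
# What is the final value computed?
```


C(3)
= sum of C(i) * C(3-1-i) for i in 0..2
First compute sub-values bottom-up:
  C(0) = 1, C(1) = 1
  C(2) = 1*1 + 1*1 = 2
Now C(3):
  C(0)*C(2) = 1*2 = 2
  C(1)*C(1) = 1*1 = 1
  C(2)*C(0) = 2*1 = 2
= 2 + 1 + 2
= 5


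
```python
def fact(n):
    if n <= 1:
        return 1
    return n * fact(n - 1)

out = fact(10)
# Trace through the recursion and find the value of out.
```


fact(10)
= 10 * fact(9)
= 10 * 9 * fact(8)
= 10 * 9 * 8 * fact(7)
= 10 * 9 * 8 * 7 * fact(6)
= 10 * 9 * 8 * 7 * 6 * fact(5)
= 10 * 9 * 8 * 7 * 6 * 5 * fact(4)
= 10 * 9 * 8 * 7 * 6 * 5 * 4 * fact(3)
= 10 * 9 * 8 * 7 * 6 * 5 * 4 * 3 * fact(2)
= 10 * 9 * 8 * 7 * 6 * 5 * 4 * 3 * 2 * fact(1)
= 10 * 9 * 8 * 7 * 6 * 5 * 4 * 3 * 2 * 1
= 3628800


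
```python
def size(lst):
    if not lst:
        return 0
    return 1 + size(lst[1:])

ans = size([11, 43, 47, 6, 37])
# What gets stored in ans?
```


size([11, 43, 47, 6, 37])
= 1 + size([43, 47, 6, 37])
= 1 + 1 + size([47, 6, 37])
= 1 + 1 + 1 + size([6, 37])
= 1 + 1 + 1 + 1 + size([37])
= 1 + 1 + 1 + 1 + 1 + size([])
= 1 + 1 + 1 + 1 + 1 + 0
= 5


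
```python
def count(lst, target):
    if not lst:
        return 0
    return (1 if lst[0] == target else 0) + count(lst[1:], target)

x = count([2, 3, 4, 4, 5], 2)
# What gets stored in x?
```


count([2, 3, 4, 4, 5], 2)
lst[0]=2 == 2: 1 + count([3, 4, 4, 5], 2)
lst[0]=3 != 2: 0 + count([4, 4, 5], 2)
lst[0]=4 != 2: 0 + count([4, 5], 2)
lst[0]=4 != 2: 0 + count([5], 2)
lst[0]=5 != 2: 0 + count([], 2)
= 1


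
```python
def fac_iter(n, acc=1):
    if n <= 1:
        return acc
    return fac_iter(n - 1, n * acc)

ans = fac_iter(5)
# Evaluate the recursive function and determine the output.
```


fac_iter(5, 1)
= fac_iter(4, 5 * 1) = fac_iter(4, 5)
= fac_iter(3, 4 * 5) = fac_iter(3, 20)
= fac_iter(2, 3 * 20) = fac_iter(2, 60)
= fac_iter(1, 2 * 60) = fac_iter(1, 120)
n <= 1, return acc = 120


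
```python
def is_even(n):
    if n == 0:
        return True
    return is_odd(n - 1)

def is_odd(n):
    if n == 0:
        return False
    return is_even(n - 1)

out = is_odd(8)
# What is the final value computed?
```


is_odd(8)
= is_even(7)
= is_odd(6)
= is_even(5)
= is_odd(4)
= is_even(3)
= is_odd(2)
= is_even(1)
= is_odd(0)
n == 0: return False
= False


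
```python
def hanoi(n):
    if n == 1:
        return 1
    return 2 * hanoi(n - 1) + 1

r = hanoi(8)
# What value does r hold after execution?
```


hanoi(8)
= 2 * hanoi(7) + 1
= 2 * (2 * hanoi(6) + 1) + 1
= 2 * (2 * (2 * hanoi(5) + 1) + 1) + 1
= 2 * (2 * (2 * (2 * hanoi(4) + 1) + 1) + 1) + 1
= 2 * (2 * (2 * (2 * (2 * hanoi(3) + 1) + 1) + 1) + 1) + 1
= 2 * (2 * (2 * (2 * (2 * (2 * hanoi(2) + 1) + 1) + 1) + 1) + 1) + 1
= 2 * (2 * (2 * (2 * (2 * (2 * (2 * hanoi(1) + 1) + 1) + 1) + 1) + 1) + 1) + 1
Now compute bottom-up:
hanoi(1) = 1
hanoi(2) = 2 * 1 + 1 = 3
hanoi(3) = 2 * 3 + 1 = 7
hanoi(4) = 2 * 7 + 1 = 15
hanoi(5) = 2 * 15 + 1 = 31
hanoi(6) = 2 * 31 + 1 = 63
hanoi(7) = 2 * 63 + 1 = 127
hanoi(8) = 2 * 127 + 1 = 255
= 255


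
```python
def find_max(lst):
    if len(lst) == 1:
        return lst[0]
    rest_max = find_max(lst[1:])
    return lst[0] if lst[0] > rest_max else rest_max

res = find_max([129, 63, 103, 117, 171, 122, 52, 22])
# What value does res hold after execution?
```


find_max([129, 63, 103, 117, 171, 122, 52, 22])
= compare 129 with find_max([63, 103, 117, 171, 122, 52, 22])
= compare 63 with find_max([103, 117, 171, 122, 52, 22])
= compare 103 with find_max([117, 171, 122, 52, 22])
= compare 117 with find_max([171, 122, 52, 22])
= compare 171 with find_max([122, 52, 22])
= compare 122 with find_max([52, 22])
= compare 52 with find_max([22])
Base: find_max([22]) = 22
compare 52 with 22: max = 52
compare 122 with 52: max = 122
compare 171 with 122: max = 171
compare 117 with 171: max = 171
compare 103 with 171: max = 171
compare 63 with 171: max = 171
compare 129 with 171: max = 171
= 171


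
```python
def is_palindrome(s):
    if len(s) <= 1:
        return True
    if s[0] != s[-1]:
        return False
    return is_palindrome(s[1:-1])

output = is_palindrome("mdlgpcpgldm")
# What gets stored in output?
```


is_palindrome("mdlgpcpgldm")
"mdlgpcpgldm": s[0]='m' == s[-1]='m' -> is_palindrome("dlgpcpgld")
"dlgpcpgld": s[0]='d' == s[-1]='d' -> is_palindrome("lgpcpgl")
"lgpcpgl": s[0]='l' == s[-1]='l' -> is_palindrome("gpcpg")
"gpcpg": s[0]='g' == s[-1]='g' -> is_palindrome("pcp")
"pcp": s[0]='p' == s[-1]='p' -> is_palindrome("c")
"c": len <= 1 -> True
= True


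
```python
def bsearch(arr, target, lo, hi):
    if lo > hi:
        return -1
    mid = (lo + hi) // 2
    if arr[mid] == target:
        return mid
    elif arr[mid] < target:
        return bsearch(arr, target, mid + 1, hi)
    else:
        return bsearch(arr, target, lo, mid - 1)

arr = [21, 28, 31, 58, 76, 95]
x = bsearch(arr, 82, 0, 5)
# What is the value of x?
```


bsearch(arr, 82, 0, 5)
lo=0, hi=5, mid=2, arr[mid]=31
31 < 82, search right half
lo=3, hi=5, mid=4, arr[mid]=76
76 < 82, search right half
lo=5, hi=5, mid=5, arr[mid]=95
95 > 82, search left half
lo > hi, target not found, return -1
= -1


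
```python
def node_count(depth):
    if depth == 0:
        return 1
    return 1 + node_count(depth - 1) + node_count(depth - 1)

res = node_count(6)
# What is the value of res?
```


node_count(6)
= 1 + node_count(5) + node_count(5)
= 1 + 2 * node_count(5)
node_count(k) = 2^(k+1) - 1
node_count(0) = 1
node_count(1) = 3
node_count(2) = 7
node_count(3) = 15
node_count(4) = 31
node_count(6) = 2^7 - 1 = 127


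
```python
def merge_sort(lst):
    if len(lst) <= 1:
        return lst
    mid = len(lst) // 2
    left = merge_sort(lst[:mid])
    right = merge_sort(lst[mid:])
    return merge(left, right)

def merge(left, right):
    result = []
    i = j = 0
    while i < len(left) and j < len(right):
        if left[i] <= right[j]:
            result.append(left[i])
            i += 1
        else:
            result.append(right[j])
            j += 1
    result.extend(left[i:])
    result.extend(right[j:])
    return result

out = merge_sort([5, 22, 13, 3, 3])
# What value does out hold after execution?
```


merge_sort([5, 22, 13, 3, 3])
Split into [5, 22] and [13, 3, 3]
Left sorted: [5, 22]
Right sorted: [3, 3, 13]
Merge [5, 22] and [3, 3, 13]
= [3, 3, 5, 13, 22]


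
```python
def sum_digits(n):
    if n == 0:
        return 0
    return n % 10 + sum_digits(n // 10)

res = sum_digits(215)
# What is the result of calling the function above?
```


sum_digits(215)
= 5 + sum_digits(21)
= 5 + 1 + sum_digits(2)
= 5 + 1 + 2 + sum_digits(0)
= 5 + 1 + 2 + 0
= 8


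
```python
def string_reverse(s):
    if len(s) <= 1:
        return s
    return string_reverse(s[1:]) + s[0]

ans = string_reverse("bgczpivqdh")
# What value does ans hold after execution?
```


string_reverse("bgczpivqdh")
= string_reverse("gczpivqdh") + "b"
= string_reverse("czpivqdh") + "g" + "b"
= string_reverse("zpivqdh") + "c" + "g" + "b"
= string_reverse("pivqdh") + "z" + "c" + "g" + "b"
= string_reverse("ivqdh") + "p" + "z" + "c" + "g" + "b"
= string_reverse("vqdh") + "i" + "p" + "z" + "c" + "g" + "b"
= string_reverse("qdh") + "v" + "i" + "p" + "z" + "c" + "g" + "b"
= string_reverse("dh") + "q" + "v" + "i" + "p" + "z" + "c" + "g" + "b"
= string_reverse("h") + "d" + "q" + "v" + "i" + "p" + "z" + "c" + "g" + "b"
= "h" + "d" + "q" + "v" + "i" + "p" + "z" + "c" + "g" + "b"
= "hdqvipzcgb"


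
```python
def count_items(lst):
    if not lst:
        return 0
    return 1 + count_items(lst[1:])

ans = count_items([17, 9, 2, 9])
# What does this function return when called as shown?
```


count_items([17, 9, 2, 9])
= 1 + count_items([9, 2, 9])
= 1 + 1 + count_items([2, 9])
= 1 + 1 + 1 + count_items([9])
= 1 + 1 + 1 + 1 + count_items([])
= 1 + 1 + 1 + 1 + 0
= 4


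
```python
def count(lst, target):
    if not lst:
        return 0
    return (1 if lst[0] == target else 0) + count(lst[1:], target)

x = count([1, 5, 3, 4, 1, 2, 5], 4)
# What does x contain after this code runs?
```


count([1, 5, 3, 4, 1, 2, 5], 4)
lst[0]=1 != 4: 0 + count([5, 3, 4, 1, 2, 5], 4)
lst[0]=5 != 4: 0 + count([3, 4, 1, 2, 5], 4)
lst[0]=3 != 4: 0 + count([4, 1, 2, 5], 4)
lst[0]=4 == 4: 1 + count([1, 2, 5], 4)
lst[0]=1 != 4: 0 + count([2, 5], 4)
lst[0]=2 != 4: 0 + count([5], 4)
lst[0]=5 != 4: 0 + count([], 4)
= 1


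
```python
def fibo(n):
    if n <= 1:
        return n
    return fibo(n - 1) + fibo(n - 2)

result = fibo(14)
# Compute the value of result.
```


fibo(14)
= fibo(13) + fibo(12)
= (fibo(12) + fibo(11)) + fibo(12)
Computing bottom-up: fibo(0)=0, fibo(1)=1, fibo(2)=1, fibo(3)=2, fibo(4)=3, fibo(5)=5, fibo(6)=8, fibo(7)=13, fibo(8)=21, fibo(9)=34, fibo(10)=55, fibo(11)=89, fibo(12)=144, fibo(13)=233, fibo(14)=377
= 377


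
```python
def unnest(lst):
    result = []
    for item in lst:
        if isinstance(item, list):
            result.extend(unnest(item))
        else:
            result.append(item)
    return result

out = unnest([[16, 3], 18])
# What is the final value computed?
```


unnest([[16, 3], 18])
Processing each element:
  [16, 3] is a list -> unnest recursively -> [16, 3]
  18 is not a list -> append 18
= [16, 3, 18]


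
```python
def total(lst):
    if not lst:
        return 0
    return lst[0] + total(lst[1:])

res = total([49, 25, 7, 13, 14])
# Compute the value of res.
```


total([49, 25, 7, 13, 14])
= 49 + total([25, 7, 13, 14])
= 49 + 25 + total([7, 13, 14])
= 49 + 25 + 7 + total([13, 14])
= 49 + 25 + 7 + 13 + total([14])
= 49 + 25 + 7 + 13 + 14 + total([])
= 49 + 25 + 7 + 13 + 14 + 0
= 108


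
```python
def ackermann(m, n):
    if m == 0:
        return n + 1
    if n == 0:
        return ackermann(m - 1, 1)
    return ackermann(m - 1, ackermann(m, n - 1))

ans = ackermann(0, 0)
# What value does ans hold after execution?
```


ackermann(0, 0)
m == 0: return 0 + 1 = 1
= 1


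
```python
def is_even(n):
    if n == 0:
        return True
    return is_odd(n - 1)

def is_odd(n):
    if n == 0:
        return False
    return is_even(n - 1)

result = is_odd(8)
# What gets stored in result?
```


is_odd(8)
= is_even(7)
= is_odd(6)
= is_even(5)
= is_odd(4)
= is_even(3)
= is_odd(2)
= is_even(1)
= is_odd(0)
n == 0: return False
= False


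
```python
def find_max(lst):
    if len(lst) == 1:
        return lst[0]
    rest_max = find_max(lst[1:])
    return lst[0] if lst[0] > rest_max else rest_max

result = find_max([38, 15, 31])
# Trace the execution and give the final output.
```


find_max([38, 15, 31])
= compare 38 with find_max([15, 31])
= compare 15 with find_max([31])
Base: find_max([31]) = 31
compare 15 with 31: max = 31
compare 38 with 31: max = 38
= 38


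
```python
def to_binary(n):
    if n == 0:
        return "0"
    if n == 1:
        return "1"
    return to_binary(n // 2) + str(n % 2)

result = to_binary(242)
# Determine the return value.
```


to_binary(242)
= to_binary(121) + "0"
= to_binary(60) + "1" + "0"
= to_binary(30) + "0" + "1" + "0"
= to_binary(15) + "0" + "0" + "1" + "0"
= to_binary(7) + "1" + "0" + "0" + "1" + "0"
= to_binary(3) + "1" + "1" + "0" + "0" + "1" + "0"
= to_binary(1) + "1" + "1" + "1" + "0" + "0" + "1" + "0"
= "1" + "1" + "1" + "1" + "0" + "0" + "1" + "0"
= "11110010"


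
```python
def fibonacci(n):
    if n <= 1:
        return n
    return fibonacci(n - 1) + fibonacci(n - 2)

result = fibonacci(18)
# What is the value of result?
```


fibonacci(18)
= fibonacci(17) + fibonacci(16)
= (fibonacci(16) + fibonacci(15)) + fibonacci(16)
Computing bottom-up: fibonacci(0)=0, fibonacci(1)=1, fibonacci(2)=1, fibonacci(3)=2, fibonacci(4)=3, fibonacci(5)=5, fibonacci(6)=8, fibonacci(7)=13, fibonacci(8)=21, fibonacci(9)=34, fibonacci(10)=55, fibonacci(11)=89, fibonacci(12)=144, fibonacci(13)=233, fibonacci(14)=377, fibonacci(15)=610, fibonacci(16)=987, fibonacci(17)=1597, fibonacci(18)=2584
= 2584


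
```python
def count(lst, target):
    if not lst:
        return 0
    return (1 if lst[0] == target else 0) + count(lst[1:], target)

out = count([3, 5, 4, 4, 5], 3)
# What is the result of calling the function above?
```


count([3, 5, 4, 4, 5], 3)
lst[0]=3 == 3: 1 + count([5, 4, 4, 5], 3)
lst[0]=5 != 3: 0 + count([4, 4, 5], 3)
lst[0]=4 != 3: 0 + count([4, 5], 3)
lst[0]=4 != 3: 0 + count([5], 3)
lst[0]=5 != 3: 0 + count([], 3)
= 1


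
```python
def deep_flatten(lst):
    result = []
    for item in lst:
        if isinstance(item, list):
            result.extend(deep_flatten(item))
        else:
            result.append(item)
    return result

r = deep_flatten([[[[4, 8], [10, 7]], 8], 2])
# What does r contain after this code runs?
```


deep_flatten([[[[4, 8], [10, 7]], 8], 2])
Processing each element:
  [[[4, 8], [10, 7]], 8] is a list -> deep_flatten recursively -> [4, 8, 10, 7, 8]
  2 is not a list -> append 2
= [4, 8, 10, 7, 8, 2]


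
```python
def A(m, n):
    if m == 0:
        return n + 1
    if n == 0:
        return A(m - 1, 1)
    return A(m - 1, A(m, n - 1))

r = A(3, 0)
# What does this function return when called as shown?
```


A(3, 0)
n == 0: return A(2, 1)
= A(2, 1) = 5
= 5


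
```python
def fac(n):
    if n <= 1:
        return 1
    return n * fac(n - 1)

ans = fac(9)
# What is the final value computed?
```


fac(9)
= 9 * fac(8)
= 9 * 8 * fac(7)
= 9 * 8 * 7 * fac(6)
= 9 * 8 * 7 * 6 * fac(5)
= 9 * 8 * 7 * 6 * 5 * fac(4)
= 9 * 8 * 7 * 6 * 5 * 4 * fac(3)
= 9 * 8 * 7 * 6 * 5 * 4 * 3 * fac(2)
= 9 * 8 * 7 * 6 * 5 * 4 * 3 * 2 * fac(1)
= 9 * 8 * 7 * 6 * 5 * 4 * 3 * 2 * 1
= 362880


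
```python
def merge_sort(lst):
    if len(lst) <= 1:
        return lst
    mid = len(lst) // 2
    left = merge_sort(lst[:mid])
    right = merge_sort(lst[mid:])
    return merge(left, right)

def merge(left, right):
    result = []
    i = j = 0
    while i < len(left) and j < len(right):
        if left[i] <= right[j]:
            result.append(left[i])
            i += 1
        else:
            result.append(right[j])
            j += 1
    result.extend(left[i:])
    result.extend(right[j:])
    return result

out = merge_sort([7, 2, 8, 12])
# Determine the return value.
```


merge_sort([7, 2, 8, 12])
Split into [7, 2] and [8, 12]
Left sorted: [2, 7]
Right sorted: [8, 12]
Merge [2, 7] and [8, 12]
= [2, 7, 8, 12]


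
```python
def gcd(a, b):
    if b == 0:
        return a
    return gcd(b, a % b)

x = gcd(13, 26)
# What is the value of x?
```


gcd(13, 26)
= gcd(26, 13 % 26) = gcd(26, 13)
= gcd(13, 26 % 13) = gcd(13, 0)
b == 0, return a = 13


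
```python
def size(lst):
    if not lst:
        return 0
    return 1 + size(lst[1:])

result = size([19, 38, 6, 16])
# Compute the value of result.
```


size([19, 38, 6, 16])
= 1 + size([38, 6, 16])
= 1 + 1 + size([6, 16])
= 1 + 1 + 1 + size([16])
= 1 + 1 + 1 + 1 + size([])
= 1 + 1 + 1 + 1 + 0
= 4


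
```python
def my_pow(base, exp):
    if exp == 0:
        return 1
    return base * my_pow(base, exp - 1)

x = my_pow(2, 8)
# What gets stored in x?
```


my_pow(2, 8)
= 2 * my_pow(2, 7)
= 2 * 2 * my_pow(2, 6)
= 2 * 2 * 2 * my_pow(2, 5)
= 2 * 2 * 2 * 2 * my_pow(2, 4)
= 2 * 2 * 2 * 2 * 2 * my_pow(2, 3)
= 2 * 2 * 2 * 2 * 2 * 2 * my_pow(2, 2)
= 2 * 2 * 2 * 2 * 2 * 2 * 2 * my_pow(2, 1)
= 2 * 2 * 2 * 2 * 2 * 2 * 2 * 2 * my_pow(2, 0)
= 2 * 2 * 2 * 2 * 2 * 2 * 2 * 2 * 1
= 256


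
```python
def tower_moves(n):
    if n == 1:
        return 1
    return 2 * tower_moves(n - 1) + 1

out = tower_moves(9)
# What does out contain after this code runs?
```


tower_moves(9)
= 2 * tower_moves(8) + 1
= 2 * (2 * tower_moves(7) + 1) + 1
= 2 * (2 * (2 * tower_moves(6) + 1) + 1) + 1
= 2 * (2 * (2 * (2 * tower_moves(5) + 1) + 1) + 1) + 1
= 2 * (2 * (2 * (2 * (2 * tower_moves(4) + 1) + 1) + 1) + 1) + 1
= 2 * (2 * (2 * (2 * (2 * (2 * tower_moves(3) + 1) + 1) + 1) + 1) + 1) + 1
= 2 * (2 * (2 * (2 * (2 * (2 * (2 * tower_moves(2) + 1) + 1) + 1) + 1) + 1) + 1) + 1
= 2 * (2 * (2 * (2 * (2 * (2 * (2 * (2 * tower_moves(1) + 1) + 1) + 1) + 1) + 1) + 1) + 1) + 1
Now compute bottom-up:
tower_moves(1) = 1
tower_moves(2) = 2 * 1 + 1 = 3
tower_moves(3) = 2 * 3 + 1 = 7
tower_moves(4) = 2 * 7 + 1 = 15
tower_moves(5) = 2 * 15 + 1 = 31
tower_moves(6) = 2 * 31 + 1 = 63
tower_moves(7) = 2 * 63 + 1 = 127
tower_moves(8) = 2 * 127 + 1 = 255
tower_moves(9) = 2 * 255 + 1 = 511
= 511


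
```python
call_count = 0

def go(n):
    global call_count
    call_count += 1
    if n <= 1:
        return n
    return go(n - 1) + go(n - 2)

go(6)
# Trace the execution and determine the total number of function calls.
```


go(6) calls go(5) and go(4); each non-base call branches into two more.
Let C(k) = total number of calls made by go(k), including the call to go(k) itself.
Base cases: C(0) = 1, C(1) = 1
Recurrence: C(k) = 1 + C(k-1) + C(k-2)
  C(2) = 1 + C(1) + C(0) = 1 + 1 + 1 = 3
  C(3) = 1 + C(2) + C(1) = 1 + 3 + 1 = 5
  C(4) = 1 + C(3) + C(2) = 1 + 5 + 3 = 9
  C(5) = 1 + C(4) + C(3) = 1 + 9 + 5 = 15
  C(6) = 1 + C(5) + C(4) = 1 + 15 + 9 = 25
Total calls = C(6) = 25


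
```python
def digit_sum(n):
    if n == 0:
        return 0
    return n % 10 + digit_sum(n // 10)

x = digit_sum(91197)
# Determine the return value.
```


digit_sum(91197)
= 7 + digit_sum(9119)
= 7 + 9 + digit_sum(911)
= 7 + 9 + 1 + digit_sum(91)
= 7 + 9 + 1 + 1 + digit_sum(9)
= 7 + 9 + 1 + 1 + 9 + digit_sum(0)
= 7 + 9 + 1 + 1 + 9 + 0
= 27


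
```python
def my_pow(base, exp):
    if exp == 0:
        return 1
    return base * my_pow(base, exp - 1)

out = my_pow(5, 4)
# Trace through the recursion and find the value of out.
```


my_pow(5, 4)
= 5 * my_pow(5, 3)
= 5 * 5 * my_pow(5, 2)
= 5 * 5 * 5 * my_pow(5, 1)
= 5 * 5 * 5 * 5 * my_pow(5, 0)
= 5 * 5 * 5 * 5 * 1
= 625


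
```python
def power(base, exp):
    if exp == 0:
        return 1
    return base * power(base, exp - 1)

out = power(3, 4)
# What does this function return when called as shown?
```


power(3, 4)
= 3 * power(3, 3)
= 3 * 3 * power(3, 2)
= 3 * 3 * 3 * power(3, 1)
= 3 * 3 * 3 * 3 * power(3, 0)
= 3 * 3 * 3 * 3 * 1
= 81


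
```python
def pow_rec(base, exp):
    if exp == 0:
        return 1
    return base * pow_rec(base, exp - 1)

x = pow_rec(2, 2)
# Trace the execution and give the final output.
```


pow_rec(2, 2)
= 2 * pow_rec(2, 1)
= 2 * 2 * pow_rec(2, 0)
= 2 * 2 * 1
= 4


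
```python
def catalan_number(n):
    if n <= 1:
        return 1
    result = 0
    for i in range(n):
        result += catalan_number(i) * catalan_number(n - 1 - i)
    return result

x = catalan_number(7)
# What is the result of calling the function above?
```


catalan_number(7)
= sum of catalan_number(i) * catalan_number(7-1-i) for i in 0..6
First compute sub-values bottom-up:
  catalan_number(0) = 1, catalan_number(1) = 1
  catalan_number(2) = 1*1 + 1*1 = 2
  catalan_number(3) = 1*2 + 1*1 + 2*1 = 5
  catalan_number(4) = 1*5 + 1*2 + 2*1 + 5*1 = 14
  catalan_number(5) = 1*14 + 1*5 + 2*2 + 5*1 + 14*1 = 42
  catalan_number(6) = 1*42 + 1*14 + 2*5 + 5*2 + 14*1 + 42*1 = 132
Now catalan_number(7):
  catalan_number(0)*catalan_number(6) = 1*132 = 132
  catalan_number(1)*catalan_number(5) = 1*42 = 42
  catalan_number(2)*catalan_number(4) = 2*14 = 28
  catalan_number(3)*catalan_number(3) = 5*5 = 25
  catalan_number(4)*catalan_number(2) = 14*2 = 28
  catalan_number(5)*catalan_number(1) = 42*1 = 42
  catalan_number(6)*catalan_number(0) = 132*1 = 132
= 132 + 42 + 28 + 25 + 28 + 42 + 132
= 429


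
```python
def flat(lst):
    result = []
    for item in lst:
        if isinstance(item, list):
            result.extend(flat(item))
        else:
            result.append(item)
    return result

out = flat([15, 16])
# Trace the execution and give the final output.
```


flat([15, 16])
Processing each element:
  15 is not a list -> append 15
  16 is not a list -> append 16
= [15, 16]


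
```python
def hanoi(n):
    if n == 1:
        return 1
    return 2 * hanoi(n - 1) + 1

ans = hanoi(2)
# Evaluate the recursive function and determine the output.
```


hanoi(2)
= 2 * hanoi(1) + 1
Now compute bottom-up:
hanoi(1) = 1
hanoi(2) = 2 * 1 + 1 = 3
= 3


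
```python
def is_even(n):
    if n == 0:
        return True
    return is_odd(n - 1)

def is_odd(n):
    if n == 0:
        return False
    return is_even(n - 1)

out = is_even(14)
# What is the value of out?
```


is_even(14)
= is_odd(13)
= is_even(12)
= is_odd(11)
= is_even(10)
= is_odd(9)
= is_even(8)
= is_odd(7)
= is_even(6)
= is_odd(5)
= is_even(4)
= is_odd(3)
= is_even(2)
= is_odd(1)
= is_even(0)
n == 0: return True
= True


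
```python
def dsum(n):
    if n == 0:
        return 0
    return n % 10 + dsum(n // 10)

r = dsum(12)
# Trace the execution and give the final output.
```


dsum(12)
= 2 + dsum(1)
= 2 + 1 + dsum(0)
= 2 + 1 + 0
= 3


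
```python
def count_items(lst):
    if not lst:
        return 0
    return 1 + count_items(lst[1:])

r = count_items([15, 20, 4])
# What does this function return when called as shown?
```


count_items([15, 20, 4])
= 1 + count_items([20, 4])
= 1 + 1 + count_items([4])
= 1 + 1 + 1 + count_items([])
= 1 + 1 + 1 + 0
= 3


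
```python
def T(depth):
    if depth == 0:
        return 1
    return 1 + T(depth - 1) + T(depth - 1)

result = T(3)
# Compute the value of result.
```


T(3)
= 1 + T(2) + T(2)
= 1 + 2 * T(2)
T(k) = 2^(k+1) - 1
T(0) = 1
T(1) = 3
T(2) = 7
T(3) = 15
T(3) = 2^4 - 1 = 15


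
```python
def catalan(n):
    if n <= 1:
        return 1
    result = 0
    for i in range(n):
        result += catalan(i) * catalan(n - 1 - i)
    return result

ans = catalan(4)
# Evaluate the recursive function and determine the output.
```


catalan(4)
= sum of catalan(i) * catalan(4-1-i) for i in 0..3
First compute sub-values bottom-up:
  catalan(0) = 1, catalan(1) = 1
  catalan(2) = 1*1 + 1*1 = 2
  catalan(3) = 1*2 + 1*1 + 2*1 = 5
Now catalan(4):
  catalan(0)*catalan(3) = 1*5 = 5
  catalan(1)*catalan(2) = 1*2 = 2
  catalan(2)*catalan(1) = 2*1 = 2
  catalan(3)*catalan(0) = 5*1 = 5
= 5 + 2 + 2 + 5
= 14


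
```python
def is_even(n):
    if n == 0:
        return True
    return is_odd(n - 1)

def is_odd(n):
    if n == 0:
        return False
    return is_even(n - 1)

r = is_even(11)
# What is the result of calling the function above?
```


is_even(11)
= is_odd(10)
= is_even(9)
= is_odd(8)
= is_even(7)
= is_odd(6)
= is_even(5)
= is_odd(4)
= is_even(3)
= is_odd(2)
= is_even(1)
= is_odd(0)
n == 0: return False
= False


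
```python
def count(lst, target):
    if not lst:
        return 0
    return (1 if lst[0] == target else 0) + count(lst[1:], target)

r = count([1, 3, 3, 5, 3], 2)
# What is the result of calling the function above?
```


count([1, 3, 3, 5, 3], 2)
lst[0]=1 != 2: 0 + count([3, 3, 5, 3], 2)
lst[0]=3 != 2: 0 + count([3, 5, 3], 2)
lst[0]=3 != 2: 0 + count([5, 3], 2)
lst[0]=5 != 2: 0 + count([3], 2)
lst[0]=3 != 2: 0 + count([], 2)
= 0


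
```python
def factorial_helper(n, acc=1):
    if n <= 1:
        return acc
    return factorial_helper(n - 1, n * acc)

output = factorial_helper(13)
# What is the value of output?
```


factorial_helper(13, 1)
= factorial_helper(12, 13 * 1) = factorial_helper(12, 13)
= factorial_helper(11, 12 * 13) = factorial_helper(11, 156)
= factorial_helper(10, 11 * 156) = factorial_helper(10, 1716)
= factorial_helper(9, 10 * 1716) = factorial_helper(9, 17160)
= factorial_helper(8, 9 * 17160) = factorial_helper(8, 154440)
= factorial_helper(7, 8 * 154440) = factorial_helper(7, 1235520)
= factorial_helper(6, 7 * 1235520) = factorial_helper(6, 8648640)
= factorial_helper(5, 6 * 8648640) = factorial_helper(5, 51891840)
= factorial_helper(4, 5 * 51891840) = factorial_helper(4, 259459200)
= factorial_helper(3, 4 * 259459200) = factorial_helper(3, 1037836800)
= factorial_helper(2, 3 * 1037836800) = factorial_helper(2, 3113510400)
= factorial_helper(1, 2 * 3113510400) = factorial_helper(1, 6227020800)
n <= 1, return acc = 6227020800


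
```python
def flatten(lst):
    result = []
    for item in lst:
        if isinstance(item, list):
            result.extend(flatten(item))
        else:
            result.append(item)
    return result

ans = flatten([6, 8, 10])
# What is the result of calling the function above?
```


flatten([6, 8, 10])
Processing each element:
  6 is not a list -> append 6
  8 is not a list -> append 8
  10 is not a list -> append 10
= [6, 8, 10]


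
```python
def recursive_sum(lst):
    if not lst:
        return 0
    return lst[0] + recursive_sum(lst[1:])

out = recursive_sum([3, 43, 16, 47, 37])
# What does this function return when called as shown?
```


recursive_sum([3, 43, 16, 47, 37])
= 3 + recursive_sum([43, 16, 47, 37])
= 3 + 43 + recursive_sum([16, 47, 37])
= 3 + 43 + 16 + recursive_sum([47, 37])
= 3 + 43 + 16 + 47 + recursive_sum([37])
= 3 + 43 + 16 + 47 + 37 + recursive_sum([])
= 3 + 43 + 16 + 47 + 37 + 0
= 146


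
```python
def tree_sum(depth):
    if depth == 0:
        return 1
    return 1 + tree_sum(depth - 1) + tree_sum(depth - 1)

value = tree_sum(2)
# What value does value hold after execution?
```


tree_sum(2)
= 1 + tree_sum(1) + tree_sum(1)
= 1 + 2 * tree_sum(1)
tree_sum(k) = 2^(k+1) - 1
tree_sum(0) = 1
tree_sum(1) = 3
tree_sum(2) = 7
tree_sum(2) = 2^3 - 1 = 7


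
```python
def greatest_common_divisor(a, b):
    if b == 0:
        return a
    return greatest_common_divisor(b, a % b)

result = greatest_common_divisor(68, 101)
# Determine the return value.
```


greatest_common_divisor(68, 101)
= greatest_common_divisor(101, 68 % 101) = greatest_common_divisor(101, 68)
= greatest_common_divisor(68, 101 % 68) = greatest_common_divisor(68, 33)
= greatest_common_divisor(33, 68 % 33) = greatest_common_divisor(33, 2)
= greatest_common_divisor(2, 33 % 2) = greatest_common_divisor(2, 1)
= greatest_common_divisor(1, 2 % 1) = greatest_common_divisor(1, 0)
b == 0, return a = 1


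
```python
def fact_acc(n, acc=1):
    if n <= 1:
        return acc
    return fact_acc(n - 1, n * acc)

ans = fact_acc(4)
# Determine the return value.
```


fact_acc(4, 1)
= fact_acc(3, 4 * 1) = fact_acc(3, 4)
= fact_acc(2, 3 * 4) = fact_acc(2, 12)
= fact_acc(1, 2 * 12) = fact_acc(1, 24)
n <= 1, return acc = 24


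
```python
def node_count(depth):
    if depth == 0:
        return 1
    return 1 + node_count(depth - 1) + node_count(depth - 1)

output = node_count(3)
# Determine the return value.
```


node_count(3)
= 1 + node_count(2) + node_count(2)
= 1 + 2 * node_count(2)
node_count(k) = 2^(k+1) - 1
node_count(0) = 1
node_count(1) = 3
node_count(2) = 7
node_count(3) = 15
node_count(3) = 2^4 - 1 = 15


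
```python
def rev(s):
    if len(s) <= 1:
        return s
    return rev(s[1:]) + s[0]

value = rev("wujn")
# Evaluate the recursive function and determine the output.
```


rev("wujn")
= rev("ujn") + "w"
= rev("jn") + "u" + "w"
= rev("n") + "j" + "u" + "w"
= "n" + "j" + "u" + "w"
= "njuw"


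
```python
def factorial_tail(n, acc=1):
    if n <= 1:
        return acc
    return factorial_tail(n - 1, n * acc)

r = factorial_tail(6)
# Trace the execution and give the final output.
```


factorial_tail(6, 1)
= factorial_tail(5, 6 * 1) = factorial_tail(5, 6)
= factorial_tail(4, 5 * 6) = factorial_tail(4, 30)
= factorial_tail(3, 4 * 30) = factorial_tail(3, 120)
= factorial_tail(2, 3 * 120) = factorial_tail(2, 360)
= factorial_tail(1, 2 * 360) = factorial_tail(1, 720)
n <= 1, return acc = 720


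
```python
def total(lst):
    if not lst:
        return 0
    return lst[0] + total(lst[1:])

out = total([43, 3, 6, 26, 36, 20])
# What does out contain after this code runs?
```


total([43, 3, 6, 26, 36, 20])
= 43 + total([3, 6, 26, 36, 20])
= 43 + 3 + total([6, 26, 36, 20])
= 43 + 3 + 6 + total([26, 36, 20])
= 43 + 3 + 6 + 26 + total([36, 20])
= 43 + 3 + 6 + 26 + 36 + total([20])
= 43 + 3 + 6 + 26 + 36 + 20 + total([])
= 43 + 3 + 6 + 26 + 36 + 20 + 0
= 134


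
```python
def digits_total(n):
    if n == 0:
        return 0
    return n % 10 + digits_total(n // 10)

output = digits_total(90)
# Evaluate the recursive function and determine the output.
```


digits_total(90)
= 0 + digits_total(9)
= 0 + 9 + digits_total(0)
= 0 + 9 + 0
= 9


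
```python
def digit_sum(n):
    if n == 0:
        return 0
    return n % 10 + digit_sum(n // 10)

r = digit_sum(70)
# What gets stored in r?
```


digit_sum(70)
= 0 + digit_sum(7)
= 0 + 7 + digit_sum(0)
= 0 + 7 + 0
= 7


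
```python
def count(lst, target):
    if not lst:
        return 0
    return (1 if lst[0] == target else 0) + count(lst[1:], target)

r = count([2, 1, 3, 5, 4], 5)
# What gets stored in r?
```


count([2, 1, 3, 5, 4], 5)
lst[0]=2 != 5: 0 + count([1, 3, 5, 4], 5)
lst[0]=1 != 5: 0 + count([3, 5, 4], 5)
lst[0]=3 != 5: 0 + count([5, 4], 5)
lst[0]=5 == 5: 1 + count([4], 5)
lst[0]=4 != 5: 0 + count([], 5)
= 1


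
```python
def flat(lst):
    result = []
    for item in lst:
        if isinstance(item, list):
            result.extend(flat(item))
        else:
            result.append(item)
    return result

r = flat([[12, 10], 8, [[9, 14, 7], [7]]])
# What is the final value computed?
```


flat([[12, 10], 8, [[9, 14, 7], [7]]])
Processing each element:
  [12, 10] is a list -> flat recursively -> [12, 10]
  8 is not a list -> append 8
  [[9, 14, 7], [7]] is a list -> flat recursively -> [9, 14, 7, 7]
= [12, 10, 8, 9, 14, 7, 7]


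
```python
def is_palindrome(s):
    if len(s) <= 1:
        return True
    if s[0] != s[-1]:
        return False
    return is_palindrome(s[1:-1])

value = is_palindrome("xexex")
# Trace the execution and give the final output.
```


is_palindrome("xexex")
"xexex": s[0]='x' == s[-1]='x' -> is_palindrome("exe")
"exe": s[0]='e' == s[-1]='e' -> is_palindrome("x")
"x": len <= 1 -> True
= True


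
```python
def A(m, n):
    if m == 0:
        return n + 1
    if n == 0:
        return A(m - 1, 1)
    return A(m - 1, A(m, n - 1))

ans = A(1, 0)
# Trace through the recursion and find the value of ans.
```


A(1, 0)
n == 0: return A(0, 1)
= A(0, 1) = 2
= 2


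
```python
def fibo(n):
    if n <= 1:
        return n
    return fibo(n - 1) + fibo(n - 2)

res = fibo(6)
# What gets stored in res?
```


fibo(6)
= fibo(5) + fibo(4)
= (fibo(4) + fibo(3)) + fibo(4)
Computing bottom-up: fibo(0)=0, fibo(1)=1, fibo(2)=1, fibo(3)=2, fibo(4)=3, fibo(5)=5, fibo(6)=8
= 8
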